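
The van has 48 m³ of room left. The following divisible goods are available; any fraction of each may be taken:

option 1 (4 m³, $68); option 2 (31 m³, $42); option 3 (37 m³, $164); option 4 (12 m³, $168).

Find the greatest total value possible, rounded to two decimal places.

Take in order of value per unit:
- option 1 (68/4 per unit): all 4 → value 68, running total 68.00
- option 4 (168/12 per unit): all 12 → value 168, running total 236.00
- option 3 (164/37 per unit): 32 of 37 → value 32×164/37 = 141.8378, running total 377.84
Total 377.84.

377.84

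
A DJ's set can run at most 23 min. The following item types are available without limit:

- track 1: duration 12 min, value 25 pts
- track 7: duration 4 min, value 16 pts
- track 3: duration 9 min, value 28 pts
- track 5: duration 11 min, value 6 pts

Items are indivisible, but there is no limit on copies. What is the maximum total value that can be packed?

80 pts

Best value-per-unit is track 7 at 16/4, and filling with it alone uses duration 5×4=20. No mix of the others beats 5×16 = 80.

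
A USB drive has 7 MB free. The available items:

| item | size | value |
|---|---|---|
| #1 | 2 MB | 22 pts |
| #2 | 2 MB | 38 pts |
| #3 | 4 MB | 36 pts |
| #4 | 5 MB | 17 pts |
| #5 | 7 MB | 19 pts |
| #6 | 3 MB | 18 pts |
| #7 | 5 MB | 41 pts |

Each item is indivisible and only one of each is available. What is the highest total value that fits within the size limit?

79 pts

Check high-value combinations within 7 MB:
- #2+#7: size 2+5=7, value 38+41=79
- #1+#2+#6: size 2+2+3=7, value 22+38+18=78
- #2+#3: size 2+4=6, value 38+36=74
Best: 79 pts.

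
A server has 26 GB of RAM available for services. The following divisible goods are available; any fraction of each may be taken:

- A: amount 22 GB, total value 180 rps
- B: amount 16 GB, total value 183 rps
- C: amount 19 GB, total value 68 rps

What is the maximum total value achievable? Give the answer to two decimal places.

Take in order of value per unit:
- B (183/16 per unit): all 16 → value 183, running total 183.00
- A (180/22 per unit): 10 of 22 → value 10×180/22 = 81.8182, running total 264.82
Total 264.82.

264.82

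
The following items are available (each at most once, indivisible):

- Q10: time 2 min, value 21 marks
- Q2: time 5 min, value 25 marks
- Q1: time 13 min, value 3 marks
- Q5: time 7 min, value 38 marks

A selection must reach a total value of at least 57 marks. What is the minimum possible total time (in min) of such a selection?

Subsets with value ≥ 57, sorted by total time:
- Q10+Q5: time 9, value 59
- Q2+Q5: time 12, value 63
Minimum time: 9 min.

9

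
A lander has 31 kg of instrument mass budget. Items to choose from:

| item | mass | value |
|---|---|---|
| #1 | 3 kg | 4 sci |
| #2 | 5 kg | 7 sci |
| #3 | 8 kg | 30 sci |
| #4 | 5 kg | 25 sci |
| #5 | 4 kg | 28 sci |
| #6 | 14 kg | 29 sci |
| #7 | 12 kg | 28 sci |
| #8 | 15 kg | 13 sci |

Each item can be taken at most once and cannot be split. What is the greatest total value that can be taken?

112 sci

This is a 0/1 knapsack; check combinations near the capacity.
- #3+#4+#5+#6: mass 8+5+4+14=31, value 30+25+28+29=112
- #3+#4+#5+#7: mass 8+5+4+12=29, value 30+25+28+28=111
- #1+#2+#3+#4+#5: mass 3+5+8+5+4=25, value 4+7+30+25+28=94
- #2+#3+#5+#6: mass 5+8+4+14=31, value 7+30+28+29=94
- #2+#3+#5+#7: mass 5+8+4+12=29, value 7+30+28+28=93
Best: 112 sci.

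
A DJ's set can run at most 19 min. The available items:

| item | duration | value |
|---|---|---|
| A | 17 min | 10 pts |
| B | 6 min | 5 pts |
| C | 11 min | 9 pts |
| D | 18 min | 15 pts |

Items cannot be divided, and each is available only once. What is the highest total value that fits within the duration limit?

15 pts

Check high-value combinations within 19 min:
- D: duration 18, value 15
- B+C: duration 6+11=17, value 5+9=14
- A: duration 17, value 10
- C: duration 11, value 9
Best: 15 pts.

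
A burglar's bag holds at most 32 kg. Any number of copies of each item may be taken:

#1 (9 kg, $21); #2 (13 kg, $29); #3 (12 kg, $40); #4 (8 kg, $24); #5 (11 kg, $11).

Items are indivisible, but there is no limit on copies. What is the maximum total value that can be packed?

$104

Best value-per-unit is #3 at 40/12; filling with it alone gives 2×40 = 80.
Optimal mix: 2×#3 + 1×#4 → weight 32, value 104.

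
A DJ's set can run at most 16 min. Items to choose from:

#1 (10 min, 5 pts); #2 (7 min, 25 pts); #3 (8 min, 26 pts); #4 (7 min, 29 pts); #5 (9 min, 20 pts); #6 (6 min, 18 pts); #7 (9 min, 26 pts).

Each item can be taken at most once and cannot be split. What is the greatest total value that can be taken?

Check high-value combinations within 16 min:
- #3+#4: duration 8+7=15, value 26+29=55
- #4+#7: duration 7+9=16, value 29+26=55
- #2+#4: duration 7+7=14, value 25+29=54
- #2+#3: duration 7+8=15, value 25+26=51
- #2+#7: duration 7+9=16, value 25+26=51
Best: 55 pts.

55 pts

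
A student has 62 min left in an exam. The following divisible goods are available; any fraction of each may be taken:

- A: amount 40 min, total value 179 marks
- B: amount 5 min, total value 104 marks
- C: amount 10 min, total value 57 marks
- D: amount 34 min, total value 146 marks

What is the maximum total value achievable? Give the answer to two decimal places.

370.06

Take in order of value per unit:
- B (104/5 per unit): all 5 → value 104, running total 104.00
- C (57/10 per unit): all 10 → value 57, running total 161.00
- A (179/40 per unit): all 40 → value 179, running total 340.00
- D (146/34 per unit): 7 of 34 → value 7×146/34 = 30.0588, running total 370.06
Total 370.06.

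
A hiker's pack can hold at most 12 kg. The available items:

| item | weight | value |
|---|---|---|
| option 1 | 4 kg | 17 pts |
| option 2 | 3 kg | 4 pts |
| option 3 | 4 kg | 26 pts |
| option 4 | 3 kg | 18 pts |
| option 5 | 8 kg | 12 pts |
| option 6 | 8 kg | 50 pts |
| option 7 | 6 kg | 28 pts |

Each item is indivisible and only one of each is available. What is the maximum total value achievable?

Check high-value combinations within 12 kg:
- option 3+option 6: weight 4+8=12, value 26+50=76
- option 4+option 6: weight 3+8=11, value 18+50=68
- option 1+option 6: weight 4+8=12, value 17+50=67
Best: 76 pts.

76 pts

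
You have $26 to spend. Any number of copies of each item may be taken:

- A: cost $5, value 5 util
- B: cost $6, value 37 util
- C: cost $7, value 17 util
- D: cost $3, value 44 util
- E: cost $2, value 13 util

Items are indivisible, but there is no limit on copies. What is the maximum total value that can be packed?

365 util

Best value-per-unit is D at 44/3; filling with it alone gives 8×44 = 352.
Optimal mix: 8×D + 1×E → cost 26, value 365.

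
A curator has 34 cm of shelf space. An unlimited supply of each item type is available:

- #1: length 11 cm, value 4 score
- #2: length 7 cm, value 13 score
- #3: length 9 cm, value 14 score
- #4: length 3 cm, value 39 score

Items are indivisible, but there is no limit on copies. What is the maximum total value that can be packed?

Best value-per-unit is #4 at 39/3, and filling with it alone uses length 11×3=33. No mix of the others beats 11×39 = 429.

429 score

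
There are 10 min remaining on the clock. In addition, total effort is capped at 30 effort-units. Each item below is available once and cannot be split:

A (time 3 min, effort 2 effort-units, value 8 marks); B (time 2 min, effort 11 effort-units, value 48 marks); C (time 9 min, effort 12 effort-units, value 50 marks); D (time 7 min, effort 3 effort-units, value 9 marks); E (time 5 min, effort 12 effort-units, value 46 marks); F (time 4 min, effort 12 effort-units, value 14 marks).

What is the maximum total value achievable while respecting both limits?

Feasible sets respecting both limits:
- A+B+E: time 10, effort 25, value 102
- B+E: time 7, effort 23, value 94
- A+B+F: time 9, effort 25, value 70
- B+F: time 6, effort 23, value 62
Best: 102 marks.

102 marks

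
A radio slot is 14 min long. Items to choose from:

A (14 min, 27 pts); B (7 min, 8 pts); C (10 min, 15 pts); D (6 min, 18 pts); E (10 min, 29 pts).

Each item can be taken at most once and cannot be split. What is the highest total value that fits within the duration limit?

Check high-value combinations within 14 min:
- E: duration 10, value 29
- A: duration 14, value 27
- B+D: duration 7+6=13, value 8+18=26
- D: duration 6, value 18
Best: 29 pts.

29 pts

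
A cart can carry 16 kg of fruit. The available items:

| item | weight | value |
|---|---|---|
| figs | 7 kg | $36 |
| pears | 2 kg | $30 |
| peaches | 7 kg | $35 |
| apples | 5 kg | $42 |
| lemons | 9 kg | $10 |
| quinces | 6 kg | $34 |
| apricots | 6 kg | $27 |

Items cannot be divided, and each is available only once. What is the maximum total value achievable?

Check high-value combinations within 16 kg:
- figs+pears+apples: weight 7+2+5=14, value 36+30+42=108
- pears+peaches+apples: weight 2+7+5=14, value 30+35+42=107
- pears+apples+quinces: weight 2+5+6=13, value 30+42+34=106
- figs+pears+peaches: weight 7+2+7=16, value 36+30+35=101
Best: $108.

$108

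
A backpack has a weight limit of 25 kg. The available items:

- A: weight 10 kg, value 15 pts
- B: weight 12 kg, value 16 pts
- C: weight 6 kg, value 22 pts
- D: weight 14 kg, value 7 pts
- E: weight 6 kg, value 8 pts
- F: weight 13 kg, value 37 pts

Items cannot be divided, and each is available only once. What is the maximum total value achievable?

Check high-value combinations within 25 kg:
- C+E+F: weight 6+6+13=25, value 22+8+37=67
- C+F: weight 6+13=19, value 22+37=59
- B+F: weight 12+13=25, value 16+37=53
- A+F: weight 10+13=23, value 15+37=52
- B+C+E: weight 12+6+6=24, value 16+22+8=46
Best: 67 pts.

67 pts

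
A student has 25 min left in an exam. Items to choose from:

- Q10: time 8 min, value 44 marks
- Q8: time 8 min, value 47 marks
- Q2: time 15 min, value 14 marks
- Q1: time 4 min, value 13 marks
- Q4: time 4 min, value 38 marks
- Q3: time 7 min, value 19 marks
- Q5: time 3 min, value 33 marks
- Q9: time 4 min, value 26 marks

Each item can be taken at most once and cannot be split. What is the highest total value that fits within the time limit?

162 marks

Check high-value combinations within 25 min:
- Q10+Q8+Q4+Q5: time 8+8+4+3=23, value 44+47+38+33=162
- Q8+Q1+Q4+Q5+Q9: time 8+4+4+3+4=23, value 47+13+38+33+26=157
- Q10+Q8+Q4+Q9: time 8+8+4+4=24, value 44+47+38+26=155
Best: 162 marks.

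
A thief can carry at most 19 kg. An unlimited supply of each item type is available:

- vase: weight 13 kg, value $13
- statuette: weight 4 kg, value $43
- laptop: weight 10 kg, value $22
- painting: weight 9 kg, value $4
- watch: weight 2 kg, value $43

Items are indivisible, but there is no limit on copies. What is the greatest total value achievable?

$387

Best value-per-unit is watch at 43/2, and filling with it alone uses weight 9×2=18. No mix of the others beats 9×43 = 387.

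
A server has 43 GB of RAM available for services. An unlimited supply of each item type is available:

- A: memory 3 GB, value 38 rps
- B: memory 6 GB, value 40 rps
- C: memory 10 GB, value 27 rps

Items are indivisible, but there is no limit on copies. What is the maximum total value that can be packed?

Best value-per-unit is A at 38/3, and filling with it alone uses memory 14×3=42. No mix of the others beats 14×38 = 532.

532 rps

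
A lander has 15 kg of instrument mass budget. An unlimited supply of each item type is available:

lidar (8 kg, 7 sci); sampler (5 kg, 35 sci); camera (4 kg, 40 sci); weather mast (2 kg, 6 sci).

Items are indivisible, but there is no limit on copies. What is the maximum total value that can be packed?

126 sci

Best value-per-unit is camera at 40/4; filling with it alone gives 3×40 = 120.
Optimal mix: 3×camera + 1×weather mast → mass 14, value 126.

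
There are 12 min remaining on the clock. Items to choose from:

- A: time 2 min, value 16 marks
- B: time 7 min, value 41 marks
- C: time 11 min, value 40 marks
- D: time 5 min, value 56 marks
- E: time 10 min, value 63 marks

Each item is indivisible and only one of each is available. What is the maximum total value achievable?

This is a 0/1 knapsack; check combinations near the capacity.
- B+D: time 7+5=12, value 41+56=97
- A+E: time 2+10=12, value 16+63=79
- A+D: time 2+5=7, value 16+56=72
- E: time 10, value 63
Best: 97 marks.

97 marks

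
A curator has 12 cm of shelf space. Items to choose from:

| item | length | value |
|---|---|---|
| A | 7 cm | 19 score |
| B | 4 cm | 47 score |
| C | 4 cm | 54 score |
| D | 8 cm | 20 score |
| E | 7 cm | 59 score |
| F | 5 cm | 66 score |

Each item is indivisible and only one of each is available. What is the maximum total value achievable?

This is a 0/1 knapsack; check combinations near the capacity.
- E+F: length 7+5=12, value 59+66=125
- C+F: length 4+5=9, value 54+66=120
- B+F: length 4+5=9, value 47+66=113
- C+E: length 4+7=11, value 54+59=113
- B+E: length 4+7=11, value 47+59=106
Best: 125 score.

125 score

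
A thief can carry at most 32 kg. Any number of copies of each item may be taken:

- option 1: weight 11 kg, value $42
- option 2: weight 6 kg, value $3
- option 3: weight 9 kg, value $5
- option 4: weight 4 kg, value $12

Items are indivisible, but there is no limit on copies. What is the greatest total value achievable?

Best value-per-unit is option 1 at 42/11; filling with it alone gives 2×42 = 84.
Optimal mix: 2×option 1 + 2×option 4 → weight 30, value 108.

$108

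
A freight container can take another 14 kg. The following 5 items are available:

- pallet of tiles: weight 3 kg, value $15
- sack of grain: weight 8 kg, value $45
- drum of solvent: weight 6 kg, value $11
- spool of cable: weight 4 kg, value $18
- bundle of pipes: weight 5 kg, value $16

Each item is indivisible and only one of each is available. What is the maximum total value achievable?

$63

Check high-value combinations within 14 kg:
- sack of grain+spool of cable: weight 8+4=12, value 45+18=63
- sack of grain+bundle of pipes: weight 8+5=13, value 45+16=61
- pallet of tiles+sack of grain: weight 3+8=11, value 15+45=60
- sack of grain+drum of solvent: weight 8+6=14, value 45+11=56
Best: $63.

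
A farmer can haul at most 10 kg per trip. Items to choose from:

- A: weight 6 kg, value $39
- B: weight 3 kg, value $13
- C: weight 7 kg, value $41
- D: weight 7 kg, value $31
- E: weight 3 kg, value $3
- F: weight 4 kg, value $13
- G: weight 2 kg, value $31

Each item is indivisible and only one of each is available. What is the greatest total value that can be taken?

$72

Check high-value combinations within 10 kg:
- C+G: weight 7+2=9, value 41+31=72
- A+G: weight 6+2=8, value 39+31=70
- D+G: weight 7+2=9, value 31+31=62
- B+F+G: weight 3+4+2=9, value 13+13+31=57
- B+C: weight 3+7=10, value 13+41=54
Best: $72.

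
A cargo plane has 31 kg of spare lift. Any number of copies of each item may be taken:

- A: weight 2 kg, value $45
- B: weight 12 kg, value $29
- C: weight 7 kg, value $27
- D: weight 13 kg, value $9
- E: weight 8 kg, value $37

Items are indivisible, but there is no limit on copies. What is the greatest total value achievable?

$675

Best value-per-unit is A at 45/2, and filling with it alone uses weight 15×2=30. No mix of the others beats 15×45 = 675.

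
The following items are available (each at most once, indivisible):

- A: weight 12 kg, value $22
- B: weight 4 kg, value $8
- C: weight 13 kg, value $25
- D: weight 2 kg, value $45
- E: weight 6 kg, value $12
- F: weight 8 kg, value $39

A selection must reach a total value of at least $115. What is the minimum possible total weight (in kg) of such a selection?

Subsets with value ≥ 115, sorted by total weight:
- B+C+D+F: weight 27, value 117
- A+D+E+F: weight 28, value 118
Minimum weight: 27 kg.

27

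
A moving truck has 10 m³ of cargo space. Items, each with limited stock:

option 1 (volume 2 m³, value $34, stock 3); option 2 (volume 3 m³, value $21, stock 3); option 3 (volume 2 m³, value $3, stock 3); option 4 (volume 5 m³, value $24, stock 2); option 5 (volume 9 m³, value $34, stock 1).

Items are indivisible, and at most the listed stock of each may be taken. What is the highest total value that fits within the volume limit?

$123

Top feasible selections:
- 3×option 1 + 1×option 2: volume 9, value 123
- 2×option 1 + 2×option 2: volume 10, value 110
Best: $123.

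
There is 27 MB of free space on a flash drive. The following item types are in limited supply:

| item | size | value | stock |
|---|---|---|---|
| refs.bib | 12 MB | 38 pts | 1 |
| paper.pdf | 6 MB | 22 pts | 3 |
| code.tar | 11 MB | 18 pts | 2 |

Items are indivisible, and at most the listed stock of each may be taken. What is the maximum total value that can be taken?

Top feasible selections:
- 1×refs.bib + 2×paper.pdf: size 24, value 82
- 3×paper.pdf: size 18, value 66
- 2×paper.pdf + 1×code.tar: size 23, value 62
Best: 82 pts.

82 pts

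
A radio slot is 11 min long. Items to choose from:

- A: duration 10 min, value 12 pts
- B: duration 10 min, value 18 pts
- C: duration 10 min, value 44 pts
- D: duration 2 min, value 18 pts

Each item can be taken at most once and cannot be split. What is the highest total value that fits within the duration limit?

44 pts

This is a 0/1 knapsack; check combinations near the capacity.
- C: duration 10, value 44
- D: duration 2, value 18
- B: duration 10, value 18
- A: duration 10, value 12
Best: 44 pts.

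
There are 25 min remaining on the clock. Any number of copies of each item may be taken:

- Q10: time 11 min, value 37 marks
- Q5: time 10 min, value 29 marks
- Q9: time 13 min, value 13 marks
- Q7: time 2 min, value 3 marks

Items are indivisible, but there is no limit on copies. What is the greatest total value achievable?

Best value-per-unit is Q10 at 37/11; filling with it alone gives 2×37 = 74.
Optimal mix: 2×Q10 + 1×Q7 → time 24, value 77.

77 marks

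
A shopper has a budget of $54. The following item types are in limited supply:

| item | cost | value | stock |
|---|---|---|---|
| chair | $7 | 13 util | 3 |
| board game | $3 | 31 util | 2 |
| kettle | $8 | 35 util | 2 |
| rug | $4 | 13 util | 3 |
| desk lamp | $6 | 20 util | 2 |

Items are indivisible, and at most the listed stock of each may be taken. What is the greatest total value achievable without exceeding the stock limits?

224 util

Top feasible selections:
- 1×chair + 2×board game + 2×kettle + 3×rug + 2×desk lamp: cost 53, value 224
- 2×chair + 2×board game + 2×kettle + 3×rug + 1×desk lamp: cost 54, value 217
Best: 224 util.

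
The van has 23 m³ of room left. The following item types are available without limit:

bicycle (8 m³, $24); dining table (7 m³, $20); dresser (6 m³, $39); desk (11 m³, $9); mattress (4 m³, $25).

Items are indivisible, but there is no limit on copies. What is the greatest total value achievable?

Best value-per-unit is dresser at 39/6; filling with it alone gives 3×39 = 117.
Optimal mix: 3×dresser + 1×mattress → volume 22, value 142.

$142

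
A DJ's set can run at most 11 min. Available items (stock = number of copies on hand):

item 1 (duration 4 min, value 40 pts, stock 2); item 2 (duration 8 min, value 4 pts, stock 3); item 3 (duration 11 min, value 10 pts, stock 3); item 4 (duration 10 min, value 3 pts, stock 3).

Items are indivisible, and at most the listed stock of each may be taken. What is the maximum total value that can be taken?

Top feasible selections:
- 2×item 1: duration 8, value 80
- 1×item 1: duration 4, value 40
- 1×item 3: duration 11, value 10
Best: 80 pts.

80 pts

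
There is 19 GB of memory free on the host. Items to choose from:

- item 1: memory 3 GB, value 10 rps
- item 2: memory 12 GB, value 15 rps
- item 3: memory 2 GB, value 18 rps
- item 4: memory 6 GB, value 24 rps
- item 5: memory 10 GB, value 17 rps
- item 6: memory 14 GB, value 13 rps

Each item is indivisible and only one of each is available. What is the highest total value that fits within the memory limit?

59 rps

Check high-value combinations within 19 GB:
- item 3+item 4+item 5: memory 2+6+10=18, value 18+24+17=59
- item 1+item 3+item 4: memory 3+2+6=11, value 10+18+24=52
- item 1+item 4+item 5: memory 3+6+10=19, value 10+24+17=51
- item 1+item 3+item 5: memory 3+2+10=15, value 10+18+17=45
- item 1+item 2+item 3: memory 3+12+2=17, value 10+15+18=43
Best: 59 rps.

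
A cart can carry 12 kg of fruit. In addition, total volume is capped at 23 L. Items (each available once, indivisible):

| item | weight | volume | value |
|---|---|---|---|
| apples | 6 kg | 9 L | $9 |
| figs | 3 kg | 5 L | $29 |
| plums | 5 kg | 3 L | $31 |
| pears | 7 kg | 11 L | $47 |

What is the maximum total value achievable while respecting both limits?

$78

Feasible sets respecting both limits:
- plums+pears: weight 12, volume 14, value 78
- figs+pears: weight 10, volume 16, value 76
- figs+plums: weight 8, volume 8, value 60
Best: $78.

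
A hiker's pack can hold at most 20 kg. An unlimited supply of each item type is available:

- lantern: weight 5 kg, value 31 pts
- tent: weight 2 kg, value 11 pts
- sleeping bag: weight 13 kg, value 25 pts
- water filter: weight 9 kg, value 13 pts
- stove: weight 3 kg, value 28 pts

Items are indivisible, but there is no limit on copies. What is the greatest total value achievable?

179 pts

Best value-per-unit is stove at 28/3; filling with it alone gives 6×28 = 168.
Optimal mix: 1×tent + 6×stove → weight 20, value 179.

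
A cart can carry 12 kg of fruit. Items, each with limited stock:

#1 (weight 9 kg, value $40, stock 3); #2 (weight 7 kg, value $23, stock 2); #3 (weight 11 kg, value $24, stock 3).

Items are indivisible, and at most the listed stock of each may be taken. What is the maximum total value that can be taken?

Best selections within weight 12 and stock limits:
- 1×#1: weight 9, value 40
- 1×#3: weight 11, value 24
- 1×#2: weight 7, value 23
Best: $40.

$40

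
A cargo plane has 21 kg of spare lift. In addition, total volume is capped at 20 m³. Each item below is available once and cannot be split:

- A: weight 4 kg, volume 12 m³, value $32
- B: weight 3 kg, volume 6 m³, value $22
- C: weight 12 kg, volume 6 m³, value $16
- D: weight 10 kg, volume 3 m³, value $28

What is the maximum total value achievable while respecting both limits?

$60

Feasible sets respecting both limits:
- A+D: weight 14, volume 15, value 60
- A+B: weight 7, volume 18, value 54
- B+D: weight 13, volume 9, value 50
Best: $60.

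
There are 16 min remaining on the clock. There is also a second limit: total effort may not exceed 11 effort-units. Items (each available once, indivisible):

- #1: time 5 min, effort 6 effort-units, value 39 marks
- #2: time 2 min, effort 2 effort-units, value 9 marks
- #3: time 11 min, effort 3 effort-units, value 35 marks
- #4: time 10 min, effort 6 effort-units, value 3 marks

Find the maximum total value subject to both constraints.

Feasible sets respecting both limits:
- #1+#3: time 16, effort 9, value 74
- #1+#2: time 7, effort 8, value 48
- #2+#3: time 13, effort 5, value 44
Best: 74 marks.

74 marks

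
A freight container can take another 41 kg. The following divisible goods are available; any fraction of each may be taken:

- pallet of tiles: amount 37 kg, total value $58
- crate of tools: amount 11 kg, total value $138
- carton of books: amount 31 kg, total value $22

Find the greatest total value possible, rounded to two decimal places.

Take in order of value per unit:
- crate of tools (138/11 per unit): all 11 → value 138, running total 138.00
- pallet of tiles (58/37 per unit): 30 of 37 → value 30×58/37 = 47.0270, running total 185.03
Total 185.03.

185.03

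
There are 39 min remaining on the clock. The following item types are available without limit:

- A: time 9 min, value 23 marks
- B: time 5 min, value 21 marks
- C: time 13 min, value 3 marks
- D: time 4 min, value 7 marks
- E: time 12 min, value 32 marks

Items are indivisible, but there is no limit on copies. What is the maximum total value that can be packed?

Best value-per-unit is B at 21/5; filling with it alone gives 7×21 = 147.
Optimal mix: 7×B + 1×D → time 39, value 154.

154 marks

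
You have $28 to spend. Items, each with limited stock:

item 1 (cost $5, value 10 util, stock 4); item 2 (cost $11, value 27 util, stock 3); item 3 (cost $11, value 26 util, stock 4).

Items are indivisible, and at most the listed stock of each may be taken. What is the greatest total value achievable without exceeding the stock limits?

Top feasible selections:
- 1×item 1 + 2×item 2: cost 27, value 64
- 1×item 1 + 1×item 2 + 1×item 3: cost 27, value 63
- 1×item 1 + 2×item 3: cost 27, value 62
- 3×item 1 + 1×item 2: cost 26, value 57
Best: 64 util.

64 util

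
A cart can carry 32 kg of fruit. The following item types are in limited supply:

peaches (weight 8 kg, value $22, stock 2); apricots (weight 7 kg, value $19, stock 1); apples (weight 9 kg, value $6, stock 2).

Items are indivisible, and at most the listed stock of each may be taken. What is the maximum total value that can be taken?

Best selections within weight 32 and stock limits:
- 2×peaches + 1×apricots + 1×apples: weight 32, value 69
- 2×peaches + 1×apricots: weight 23, value 63
Best: $69.

$69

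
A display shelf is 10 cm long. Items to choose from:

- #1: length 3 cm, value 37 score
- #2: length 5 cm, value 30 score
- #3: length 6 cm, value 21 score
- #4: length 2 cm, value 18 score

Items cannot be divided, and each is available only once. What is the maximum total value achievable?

Check high-value combinations within 10 cm:
- #1+#2+#4: length 3+5+2=10, value 37+30+18=85
- #1+#2: length 3+5=8, value 37+30=67
- #1+#3: length 3+6=9, value 37+21=58
- #1+#4: length 3+2=5, value 37+18=55
- #2+#4: length 5+2=7, value 30+18=48
Best: 85 score.

85 score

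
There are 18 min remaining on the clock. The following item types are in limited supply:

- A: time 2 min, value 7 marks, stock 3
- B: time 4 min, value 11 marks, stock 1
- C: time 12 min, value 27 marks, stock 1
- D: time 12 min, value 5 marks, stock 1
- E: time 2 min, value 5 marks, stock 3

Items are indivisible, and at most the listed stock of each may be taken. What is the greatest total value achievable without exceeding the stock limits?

48 marks

Best selections within time 18 and stock limits:
- 3×A + 1×C: time 18, value 48
- 3×A + 1×B + 3×E: time 16, value 47
- 2×A + 1×C + 1×E: time 18, value 46
- 1×A + 1×B + 1×C: time 18, value 45
Best: 48 marks.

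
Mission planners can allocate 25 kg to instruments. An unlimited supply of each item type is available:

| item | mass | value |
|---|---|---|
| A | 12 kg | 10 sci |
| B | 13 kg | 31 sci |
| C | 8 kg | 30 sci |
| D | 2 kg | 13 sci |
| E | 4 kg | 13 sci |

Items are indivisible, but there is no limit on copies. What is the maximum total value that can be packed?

156 sci

Best value-per-unit is D at 13/2, and filling with it alone uses mass 12×2=24. No mix of the others beats 12×13 = 156.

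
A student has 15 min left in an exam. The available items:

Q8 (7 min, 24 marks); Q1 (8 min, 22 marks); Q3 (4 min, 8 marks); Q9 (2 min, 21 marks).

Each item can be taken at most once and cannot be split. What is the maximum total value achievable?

This is a 0/1 knapsack; check combinations near the capacity.
- Q8+Q3+Q9: time 7+4+2=13, value 24+8+21=53
- Q1+Q3+Q9: time 8+4+2=14, value 22+8+21=51
- Q8+Q1: time 7+8=15, value 24+22=46
- Q8+Q9: time 7+2=9, value 24+21=45
Best: 53 marks.

53 marks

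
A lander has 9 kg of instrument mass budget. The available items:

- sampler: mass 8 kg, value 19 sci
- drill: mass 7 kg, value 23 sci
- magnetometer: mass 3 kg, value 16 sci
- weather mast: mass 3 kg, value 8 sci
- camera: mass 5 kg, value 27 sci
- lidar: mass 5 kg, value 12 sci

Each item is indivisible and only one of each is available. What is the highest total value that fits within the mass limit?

This is a 0/1 knapsack; check combinations near the capacity.
- magnetometer+camera: mass 3+5=8, value 16+27=43
- weather mast+camera: mass 3+5=8, value 8+27=35
- magnetometer+lidar: mass 3+5=8, value 16+12=28
Best: 43 sci.

43 sci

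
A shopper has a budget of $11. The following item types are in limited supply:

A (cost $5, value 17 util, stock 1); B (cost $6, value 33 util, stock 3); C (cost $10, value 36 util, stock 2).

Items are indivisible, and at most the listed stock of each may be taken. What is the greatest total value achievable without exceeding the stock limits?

Top feasible selections:
- 1×A + 1×B: cost 11, value 50
- 1×C: cost 10, value 36
- 1×B: cost 6, value 33
- 1×A: cost 5, value 17
Best: 50 util.

50 util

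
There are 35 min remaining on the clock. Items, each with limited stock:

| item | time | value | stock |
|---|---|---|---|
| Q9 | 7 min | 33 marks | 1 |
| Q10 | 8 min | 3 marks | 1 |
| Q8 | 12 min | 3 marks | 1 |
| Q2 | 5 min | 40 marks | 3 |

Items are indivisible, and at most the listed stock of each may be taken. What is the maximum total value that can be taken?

Best selections within time 35 and stock limits:
- 1×Q9 + 1×Q10 + 3×Q2: time 30, value 156
- 1×Q9 + 1×Q8 + 3×Q2: time 34, value 156
- 1×Q9 + 3×Q2: time 22, value 153
- 1×Q10 + 1×Q8 + 3×Q2: time 35, value 126
Best: 156 marks.

156 marks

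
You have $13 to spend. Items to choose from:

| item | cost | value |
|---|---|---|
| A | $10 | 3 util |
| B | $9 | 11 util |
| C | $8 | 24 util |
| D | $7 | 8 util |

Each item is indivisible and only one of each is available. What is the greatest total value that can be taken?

Check high-value combinations within $13:
- C: cost 8, value 24
- B: cost 9, value 11
- D: cost 7, value 8
- A: cost 10, value 3
Best: 24 util.

24 util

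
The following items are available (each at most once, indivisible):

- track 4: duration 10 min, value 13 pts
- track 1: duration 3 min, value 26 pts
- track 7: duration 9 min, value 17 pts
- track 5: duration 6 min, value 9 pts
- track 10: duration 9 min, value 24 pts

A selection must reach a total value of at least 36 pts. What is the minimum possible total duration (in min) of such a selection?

Subsets with value ≥ 36, sorted by total duration:
- track 1+track 10: duration 12, value 50
- track 1+track 7: duration 12, value 43
- track 4+track 1: duration 13, value 39
- track 1+track 5+track 10: duration 18, value 59
Minimum duration: 12 min.

12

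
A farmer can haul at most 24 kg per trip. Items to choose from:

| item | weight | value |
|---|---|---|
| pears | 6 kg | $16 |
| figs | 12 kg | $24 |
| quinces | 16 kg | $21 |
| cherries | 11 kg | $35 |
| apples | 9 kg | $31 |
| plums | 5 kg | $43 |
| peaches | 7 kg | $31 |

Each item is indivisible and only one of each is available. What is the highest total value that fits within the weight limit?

Check high-value combinations within 24 kg:
- cherries+plums+peaches: weight 11+5+7=23, value 35+43+31=109
- apples+plums+peaches: weight 9+5+7=21, value 31+43+31=105
- figs+plums+peaches: weight 12+5+7=24, value 24+43+31=98
- pears+cherries+plums: weight 6+11+5=22, value 16+35+43=94
Best: $109.

$109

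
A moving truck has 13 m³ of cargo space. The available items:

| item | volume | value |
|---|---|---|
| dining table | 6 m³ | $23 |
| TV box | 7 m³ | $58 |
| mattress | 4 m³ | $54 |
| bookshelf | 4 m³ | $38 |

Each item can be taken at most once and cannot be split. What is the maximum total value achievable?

$112

Check high-value combinations within 13 m³:
- TV box+mattress: volume 7+4=11, value 58+54=112
- TV box+bookshelf: volume 7+4=11, value 58+38=96
- mattress+bookshelf: volume 4+4=8, value 54+38=92
- dining table+TV box: volume 6+7=13, value 23+58=81
- dining table+mattress: volume 6+4=10, value 23+54=77
Best: $112.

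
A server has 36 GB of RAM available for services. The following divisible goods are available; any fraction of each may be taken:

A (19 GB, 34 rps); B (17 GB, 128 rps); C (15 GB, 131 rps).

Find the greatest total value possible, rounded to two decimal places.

Take in order of value per unit:
- C (131/15 per unit): all 15 → value 131, running total 131.00
- B (128/17 per unit): all 17 → value 128, running total 259.00
- A (34/19 per unit): 4 of 19 → value 4×34/19 = 7.1579, running total 266.16
Total 266.16.

266.16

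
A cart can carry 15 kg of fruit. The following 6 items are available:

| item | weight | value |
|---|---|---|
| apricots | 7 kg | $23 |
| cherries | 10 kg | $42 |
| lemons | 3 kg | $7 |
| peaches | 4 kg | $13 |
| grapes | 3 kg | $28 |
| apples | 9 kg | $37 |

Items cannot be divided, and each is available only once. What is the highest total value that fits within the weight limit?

$72

Check high-value combinations within 15 kg:
- lemons+grapes+apples: weight 3+3+9=15, value 7+28+37=72
- cherries+grapes: weight 10+3=13, value 42+28=70
- grapes+apples: weight 3+9=12, value 28+37=65
Best: $72.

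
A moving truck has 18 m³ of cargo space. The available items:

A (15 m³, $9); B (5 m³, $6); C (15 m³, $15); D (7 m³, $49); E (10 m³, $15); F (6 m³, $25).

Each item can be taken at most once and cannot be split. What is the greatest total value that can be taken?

$80

Check high-value combinations within 18 m³:
- B+D+F: volume 5+7+6=18, value 6+49+25=80
- D+F: volume 7+6=13, value 49+25=74
- D+E: volume 7+10=17, value 49+15=64
Best: $80.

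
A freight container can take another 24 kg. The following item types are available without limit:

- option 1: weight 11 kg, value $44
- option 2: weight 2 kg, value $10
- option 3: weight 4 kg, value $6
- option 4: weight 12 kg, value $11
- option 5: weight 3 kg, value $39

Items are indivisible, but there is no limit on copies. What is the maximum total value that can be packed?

Best value-per-unit is option 5 at 39/3, and filling with it alone uses weight 8×3=24. No mix of the others beats 8×39 = 312.

$312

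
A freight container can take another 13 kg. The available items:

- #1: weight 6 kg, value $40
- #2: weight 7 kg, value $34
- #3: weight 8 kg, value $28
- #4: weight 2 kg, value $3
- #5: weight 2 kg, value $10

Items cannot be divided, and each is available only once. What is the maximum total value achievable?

$74

This is a 0/1 knapsack; check combinations near the capacity.
- #1+#2: weight 6+7=13, value 40+34=74
- #1+#4+#5: weight 6+2+2=10, value 40+3+10=53
- #1+#5: weight 6+2=8, value 40+10=50
Best: $74.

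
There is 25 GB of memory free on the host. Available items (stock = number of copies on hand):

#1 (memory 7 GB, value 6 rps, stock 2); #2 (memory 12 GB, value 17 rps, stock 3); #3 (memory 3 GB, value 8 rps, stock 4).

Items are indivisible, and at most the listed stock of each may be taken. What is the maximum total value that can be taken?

Best selections within memory 25 and stock limits:
- 1×#2 + 4×#3: memory 24, value 49
- 1×#2 + 3×#3: memory 21, value 41
Best: 49 rps.

49 rps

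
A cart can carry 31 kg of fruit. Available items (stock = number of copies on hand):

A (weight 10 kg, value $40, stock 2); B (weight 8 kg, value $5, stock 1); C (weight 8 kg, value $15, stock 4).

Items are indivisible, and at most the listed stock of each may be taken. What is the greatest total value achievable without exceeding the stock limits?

Top feasible selections:
- 2×A + 1×C: weight 28, value 95
- 2×A + 1×B: weight 28, value 85
Best: $95.

$95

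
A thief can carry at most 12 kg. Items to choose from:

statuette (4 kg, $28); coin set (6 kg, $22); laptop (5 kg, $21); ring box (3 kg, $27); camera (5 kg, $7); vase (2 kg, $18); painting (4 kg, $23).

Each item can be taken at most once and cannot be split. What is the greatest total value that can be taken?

Check high-value combinations within 12 kg:
- statuette+ring box+painting: weight 4+3+4=11, value 28+27+23=78
- statuette+laptop+ring box: weight 4+5+3=12, value 28+21+27=76
- statuette+ring box+vase: weight 4+3+2=9, value 28+27+18=73
Best: $78.

$78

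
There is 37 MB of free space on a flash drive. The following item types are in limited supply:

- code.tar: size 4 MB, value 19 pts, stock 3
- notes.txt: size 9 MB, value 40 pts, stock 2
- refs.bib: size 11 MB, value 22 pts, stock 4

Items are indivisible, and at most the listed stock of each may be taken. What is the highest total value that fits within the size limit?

140 pts

Best selections within size 37 and stock limits:
- 2×code.tar + 2×notes.txt + 1×refs.bib: size 37, value 140
- 3×code.tar + 2×notes.txt: size 30, value 137
- 1×code.tar + 2×notes.txt + 1×refs.bib: size 33, value 121
- 3×code.tar + 1×notes.txt + 1×refs.bib: size 32, value 119
Best: 140 pts.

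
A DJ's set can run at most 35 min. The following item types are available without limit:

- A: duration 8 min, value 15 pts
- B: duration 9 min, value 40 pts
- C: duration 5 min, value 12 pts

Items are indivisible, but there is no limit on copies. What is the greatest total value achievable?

135 pts

Best value-per-unit is B at 40/9; filling with it alone gives 3×40 = 120.
Optimal mix: 1×A + 3×B → duration 35, value 135.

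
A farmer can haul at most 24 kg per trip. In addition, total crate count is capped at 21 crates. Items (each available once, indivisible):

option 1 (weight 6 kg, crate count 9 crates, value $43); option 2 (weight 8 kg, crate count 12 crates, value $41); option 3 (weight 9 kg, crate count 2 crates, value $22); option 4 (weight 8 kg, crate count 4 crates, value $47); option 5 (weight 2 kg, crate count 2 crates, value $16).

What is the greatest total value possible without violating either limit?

Feasible sets respecting both limits:
- option 1+option 3+option 4: weight 23, crate count 15, value 112
- option 1+option 4+option 5: weight 16, crate count 15, value 106
- option 2+option 4+option 5: weight 18, crate count 18, value 104
- option 1+option 4: weight 14, crate count 13, value 90
Best: $112.

$112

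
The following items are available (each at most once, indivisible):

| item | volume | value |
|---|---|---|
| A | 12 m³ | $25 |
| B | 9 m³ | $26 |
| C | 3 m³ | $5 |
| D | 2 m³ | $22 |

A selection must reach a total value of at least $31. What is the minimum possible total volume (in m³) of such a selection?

11

Subsets with value ≥ 31, sorted by total volume:
- B+D: volume 11, value 48
- B+C: volume 12, value 31
Minimum volume: 11 m³.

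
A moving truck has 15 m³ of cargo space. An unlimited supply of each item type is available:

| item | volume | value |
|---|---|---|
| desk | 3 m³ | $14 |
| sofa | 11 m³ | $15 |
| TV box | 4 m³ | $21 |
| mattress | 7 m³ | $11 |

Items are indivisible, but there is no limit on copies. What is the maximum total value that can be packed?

Best value-per-unit is TV box at 21/4; filling with it alone gives 3×21 = 63.
Optimal mix: 1×desk + 3×TV box → volume 15, value 77.

$77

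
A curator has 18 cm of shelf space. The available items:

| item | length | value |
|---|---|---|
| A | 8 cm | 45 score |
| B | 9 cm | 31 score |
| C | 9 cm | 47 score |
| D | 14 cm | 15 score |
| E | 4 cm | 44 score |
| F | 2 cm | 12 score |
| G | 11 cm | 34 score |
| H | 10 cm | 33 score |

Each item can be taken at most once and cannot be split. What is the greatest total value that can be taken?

Check high-value combinations within 18 cm:
- C+E+F: length 9+4+2=15, value 47+44+12=103
- A+E+F: length 8+4+2=14, value 45+44+12=101
- A+C: length 8+9=17, value 45+47=92
- C+E: length 9+4=13, value 47+44=91
Best: 103 score.

103 score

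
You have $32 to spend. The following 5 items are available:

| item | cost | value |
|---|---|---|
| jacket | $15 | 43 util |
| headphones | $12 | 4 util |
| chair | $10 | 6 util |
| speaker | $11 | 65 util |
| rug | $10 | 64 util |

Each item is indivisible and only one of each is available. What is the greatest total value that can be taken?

Check high-value combinations within $32:
- chair+speaker+rug: cost 10+11+10=31, value 6+65+64=135
- speaker+rug: cost 11+10=21, value 65+64=129
- jacket+speaker: cost 15+11=26, value 43+65=108
- jacket+rug: cost 15+10=25, value 43+64=107
Best: 135 util.

135 util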